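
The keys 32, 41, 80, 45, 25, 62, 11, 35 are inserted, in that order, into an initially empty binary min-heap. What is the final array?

Insert 32:
  append 32 at index 0 → [32] (no swap needed)
Insert 41:
  append 41 at index 1 → [32, 41] (no swap needed)
Insert 80:
  append 80 at index 2 → [32, 41, 80] (no swap needed)
Insert 45:
  append 45 at index 3 → [32, 41, 80, 45] (no swap needed)
Insert 25:
  append 25 at index 4 → [32, 41, 80, 45, 25]
  25 < parent 41 at index 1, swap → [32, 25, 80, 45, 41]
  25 < parent 32 at index 0, swap → [25, 32, 80, 45, 41]
Insert 62:
  append 62 at index 5 → [25, 32, 80, 45, 41, 62]
  62 < parent 80 at index 2, swap → [25, 32, 62, 45, 41, 80]
Insert 11:
  append 11 at index 6 → [25, 32, 62, 45, 41, 80, 11]
  11 < parent 62 at index 2, swap → [25, 32, 11, 45, 41, 80, 62]
  11 < parent 25 at index 0, swap → [11, 32, 25, 45, 41, 80, 62]
Insert 35:
  append 35 at index 7 → [11, 32, 25, 45, 41, 80, 62, 35]
  35 < parent 45 at index 3, swap → [11, 32, 25, 35, 41, 80, 62, 45]

[11, 32, 25, 35, 41, 80, 62, 45]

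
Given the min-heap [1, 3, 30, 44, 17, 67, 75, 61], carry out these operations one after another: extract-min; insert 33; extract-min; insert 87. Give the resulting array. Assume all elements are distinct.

[17, 33, 30, 44, 61, 67, 75, 87]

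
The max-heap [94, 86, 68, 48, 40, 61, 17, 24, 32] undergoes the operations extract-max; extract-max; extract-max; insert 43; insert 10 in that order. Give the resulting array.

extract-max → returns 94:
  remove root 94; move last element 32 to root → [32, 86, 68, 48, 40, 61, 17, 24]
  32 vs larger child 86 at index 1, swap → [86, 32, 68, 48, 40, 61, 17, 24]
  32 vs larger child 48 at index 3, swap → [86, 48, 68, 32, 40, 61, 17, 24]
extract-max → returns 86:
  remove root 86; move last element 24 to root → [24, 48, 68, 32, 40, 61, 17]
  24 vs larger child 68 at index 2, swap → [68, 48, 24, 32, 40, 61, 17]
  24 vs larger child 61 at index 5, swap → [68, 48, 61, 32, 40, 24, 17]
extract-max → returns 68:
  remove root 68; move last element 17 to root → [17, 48, 61, 32, 40, 24]
  17 vs larger child 61 at index 2, swap → [61, 48, 17, 32, 40, 24]
  17 vs only child 24 at index 5, swap → [61, 48, 24, 32, 40, 17]
insert 43:
  append 43 at index 6 → [61, 48, 24, 32, 40, 17, 43]
  43 > parent 24 at index 2, swap → [61, 48, 43, 32, 40, 17, 24]
insert 10:
  append 10 at index 7 → [61, 48, 43, 32, 40, 17, 24, 10] (no swap needed)

[61, 48, 43, 32, 40, 17, 24, 10]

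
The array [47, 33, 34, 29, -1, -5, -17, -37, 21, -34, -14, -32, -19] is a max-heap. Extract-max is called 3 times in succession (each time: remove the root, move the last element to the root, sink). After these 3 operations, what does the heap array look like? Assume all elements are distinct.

extract-max #1 returns 47:
  remove root 47; move last element -19 to root → [-19, 33, 34, 29, -1, -5, -17, -37, 21, -34, -14, -32]
  -19 vs larger child 34 at index 2, swap → [34, 33, -19, 29, -1, -5, -17, -37, 21, -34, -14, -32]
  -19 vs larger child -5 at index 5, swap → [34, 33, -5, 29, -1, -19, -17, -37, 21, -34, -14, -32]
extract-max #2 returns 34:
  remove root 34; move last element -32 to root → [-32, 33, -5, 29, -1, -19, -17, -37, 21, -34, -14]
  -32 vs larger child 33 at index 1, swap → [33, -32, -5, 29, -1, -19, -17, -37, 21, -34, -14]
  -32 vs larger child 29 at index 3, swap → [33, 29, -5, -32, -1, -19, -17, -37, 21, -34, -14]
  -32 vs larger child 21 at index 8, swap → [33, 29, -5, 21, -1, -19, -17, -37, -32, -34, -14]
extract-max #3 returns 33:
  remove root 33; move last element -14 to root → [-14, 29, -5, 21, -1, -19, -17, -37, -32, -34]
  -14 vs larger child 29 at index 1, swap → [29, -14, -5, 21, -1, -19, -17, -37, -32, -34]
  -14 vs larger child 21 at index 3, swap → [29, 21, -5, -14, -1, -19, -17, -37, -32, -34]

[29, 21, -5, -14, -1, -19, -17, -37, -32, -34]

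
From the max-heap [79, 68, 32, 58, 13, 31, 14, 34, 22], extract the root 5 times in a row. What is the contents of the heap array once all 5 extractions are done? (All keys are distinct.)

[31, 22, 13, 14]

extract-max #1 returns 79:
  remove root 79; move last element 22 to root → [22, 68, 32, 58, 13, 31, 14, 34]
  22 vs larger child 68 at index 1, swap → [68, 22, 32, 58, 13, 31, 14, 34]
  22 vs larger child 58 at index 3, swap → [68, 58, 32, 22, 13, 31, 14, 34]
  22 vs only child 34 at index 7, swap → [68, 58, 32, 34, 13, 31, 14, 22]
extract-max #2 returns 68:
  remove root 68; move last element 22 to root → [22, 58, 32, 34, 13, 31, 14]
  22 vs larger child 58 at index 1, swap → [58, 22, 32, 34, 13, 31, 14]
  22 vs larger child 34 at index 3, swap → [58, 34, 32, 22, 13, 31, 14]
extract-max #3 returns 58:
  remove root 58; move last element 14 to root → [14, 34, 32, 22, 13, 31]
  14 vs larger child 34 at index 1, swap → [34, 14, 32, 22, 13, 31]
  14 vs larger child 22 at index 3, swap → [34, 22, 32, 14, 13, 31]
extract-max #4 returns 34:
  remove root 34; move last element 31 to root → [31, 22, 32, 14, 13]
  31 vs larger child 32 at index 2, swap → [32, 22, 31, 14, 13]
extract-max #5 returns 32:
  remove root 32; move last element 13 to root → [13, 22, 31, 14]
  13 vs larger child 31 at index 2, swap → [31, 22, 13, 14]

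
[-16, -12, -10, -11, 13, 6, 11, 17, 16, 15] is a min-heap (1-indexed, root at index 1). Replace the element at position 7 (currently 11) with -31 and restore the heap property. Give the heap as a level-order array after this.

set index 7 from 11 to -31 → [-16, -12, -10, -11, 13, 6, -31, 17, 16, 15]
-31 < parent -10 at index 3, swap → [-16, -12, -31, -11, 13, 6, -10, 17, 16, 15]
-31 < parent -16 at index 1, swap → [-31, -12, -16, -11, 13, 6, -10, 17, 16, 15]

[-31, -12, -16, -11, 13, 6, -10, 17, 16, 15]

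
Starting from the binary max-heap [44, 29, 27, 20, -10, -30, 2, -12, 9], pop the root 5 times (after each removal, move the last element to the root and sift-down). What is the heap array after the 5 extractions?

[2, -10, -30, -12]

extract-max #1 returns 44:
  remove root 44; move last element 9 to root → [9, 29, 27, 20, -10, -30, 2, -12]
  9 vs larger child 29 at index 1, swap → [29, 9, 27, 20, -10, -30, 2, -12]
  9 vs larger child 20 at index 3, swap → [29, 20, 27, 9, -10, -30, 2, -12]
extract-max #2 returns 29:
  remove root 29; move last element -12 to root → [-12, 20, 27, 9, -10, -30, 2]
  -12 vs larger child 27 at index 2, swap → [27, 20, -12, 9, -10, -30, 2]
  -12 vs larger child 2 at index 6, swap → [27, 20, 2, 9, -10, -30, -12]
extract-max #3 returns 27:
  remove root 27; move last element -12 to root → [-12, 20, 2, 9, -10, -30]
  -12 vs larger child 20 at index 1, swap → [20, -12, 2, 9, -10, -30]
  -12 vs larger child 9 at index 3, swap → [20, 9, 2, -12, -10, -30]
extract-max #4 returns 20:
  remove root 20; move last element -30 to root → [-30, 9, 2, -12, -10]
  -30 vs larger child 9 at index 1, swap → [9, -30, 2, -12, -10]
  -30 vs larger child -10 at index 4, swap → [9, -10, 2, -12, -30]
extract-max #5 returns 9:
  remove root 9; move last element -30 to root → [-30, -10, 2, -12]
  -30 vs larger child 2 at index 2, swap → [2, -10, -30, -12]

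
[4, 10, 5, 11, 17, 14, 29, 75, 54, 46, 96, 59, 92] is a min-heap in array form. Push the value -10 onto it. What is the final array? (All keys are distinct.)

[-10, 10, 4, 11, 17, 14, 5, 75, 54, 46, 96, 59, 92, 29]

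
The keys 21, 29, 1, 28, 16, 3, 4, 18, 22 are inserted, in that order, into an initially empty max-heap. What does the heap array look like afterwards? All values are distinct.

Insert 21:
  append 21 at index 0 → [21] (no swap needed)
Insert 29:
  append 29 at index 1 → [21, 29]
  29 > parent 21 at index 0, swap → [29, 21]
Insert 1:
  append 1 at index 2 → [29, 21, 1] (no swap needed)
Insert 28:
  append 28 at index 3 → [29, 21, 1, 28]
  28 > parent 21 at index 1, swap → [29, 28, 1, 21]
Insert 16:
  append 16 at index 4 → [29, 28, 1, 21, 16] (no swap needed)
Insert 3:
  append 3 at index 5 → [29, 28, 1, 21, 16, 3]
  3 > parent 1 at index 2, swap → [29, 28, 3, 21, 16, 1]
Insert 4:
  append 4 at index 6 → [29, 28, 3, 21, 16, 1, 4]
  4 > parent 3 at index 2, swap → [29, 28, 4, 21, 16, 1, 3]
Insert 18:
  append 18 at index 7 → [29, 28, 4, 21, 16, 1, 3, 18] (no swap needed)
Insert 22:
  append 22 at index 8 → [29, 28, 4, 21, 16, 1, 3, 18, 22]
  22 > parent 21 at index 3, swap → [29, 28, 4, 22, 16, 1, 3, 18, 21]

[29, 28, 4, 22, 16, 1, 3, 18, 21]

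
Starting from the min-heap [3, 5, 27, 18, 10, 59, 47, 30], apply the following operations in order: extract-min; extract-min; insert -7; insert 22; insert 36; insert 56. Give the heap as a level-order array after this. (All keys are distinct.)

extract-min → returns 3:
  remove root 3; move last element 30 to root → [30, 5, 27, 18, 10, 59, 47]
  30 vs smaller child 5 at index 1, swap → [5, 30, 27, 18, 10, 59, 47]
  30 vs smaller child 10 at index 4, swap → [5, 10, 27, 18, 30, 59, 47]
extract-min → returns 5:
  remove root 5; move last element 47 to root → [47, 10, 27, 18, 30, 59]
  47 vs smaller child 10 at index 1, swap → [10, 47, 27, 18, 30, 59]
  47 vs smaller child 18 at index 3, swap → [10, 18, 27, 47, 30, 59]
insert -7:
  append -7 at index 6 → [10, 18, 27, 47, 30, 59, -7]
  -7 < parent 27 at index 2, swap → [10, 18, -7, 47, 30, 59, 27]
  -7 < parent 10 at index 0, swap → [-7, 18, 10, 47, 30, 59, 27]
insert 22:
  append 22 at index 7 → [-7, 18, 10, 47, 30, 59, 27, 22]
  22 < parent 47 at index 3, swap → [-7, 18, 10, 22, 30, 59, 27, 47]
insert 36:
  append 36 at index 8 → [-7, 18, 10, 22, 30, 59, 27, 47, 36] (no swap needed)
insert 56:
  append 56 at index 9 → [-7, 18, 10, 22, 30, 59, 27, 47, 36, 56] (no swap needed)

[-7, 18, 10, 22, 30, 59, 27, 47, 36, 56]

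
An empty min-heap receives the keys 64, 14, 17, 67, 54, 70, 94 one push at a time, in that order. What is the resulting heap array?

[14, 54, 17, 67, 64, 70, 94]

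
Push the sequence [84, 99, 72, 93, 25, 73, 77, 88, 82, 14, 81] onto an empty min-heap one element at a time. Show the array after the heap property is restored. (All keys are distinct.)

[14, 25, 73, 82, 72, 84, 77, 99, 88, 93, 81]

Insert 84:
  append 84 at index 0 → [84] (no swap needed)
Insert 99:
  append 99 at index 1 → [84, 99] (no swap needed)
Insert 72:
  append 72 at index 2 → [84, 99, 72]
  72 < parent 84 at index 0, swap → [72, 99, 84]
Insert 93:
  append 93 at index 3 → [72, 99, 84, 93]
  93 < parent 99 at index 1, swap → [72, 93, 84, 99]
Insert 25:
  append 25 at index 4 → [72, 93, 84, 99, 25]
  25 < parent 93 at index 1, swap → [72, 25, 84, 99, 93]
  25 < parent 72 at index 0, swap → [25, 72, 84, 99, 93]
Insert 73:
  append 73 at index 5 → [25, 72, 84, 99, 93, 73]
  73 < parent 84 at index 2, swap → [25, 72, 73, 99, 93, 84]
Insert 77:
  append 77 at index 6 → [25, 72, 73, 99, 93, 84, 77] (no swap needed)
Insert 88:
  append 88 at index 7 → [25, 72, 73, 99, 93, 84, 77, 88]
  88 < parent 99 at index 3, swap → [25, 72, 73, 88, 93, 84, 77, 99]
Insert 82:
  append 82 at index 8 → [25, 72, 73, 88, 93, 84, 77, 99, 82]
  82 < parent 88 at index 3, swap → [25, 72, 73, 82, 93, 84, 77, 99, 88]
Insert 14:
  append 14 at index 9 → [25, 72, 73, 82, 93, 84, 77, 99, 88, 14]
  14 < parent 93 at index 4, swap → [25, 72, 73, 82, 14, 84, 77, 99, 88, 93]
  14 < parent 72 at index 1, swap → [25, 14, 73, 82, 72, 84, 77, 99, 88, 93]
  14 < parent 25 at index 0, swap → [14, 25, 73, 82, 72, 84, 77, 99, 88, 93]
Insert 81:
  append 81 at index 10 → [14, 25, 73, 82, 72, 84, 77, 99, 88, 93, 81] (no swap needed)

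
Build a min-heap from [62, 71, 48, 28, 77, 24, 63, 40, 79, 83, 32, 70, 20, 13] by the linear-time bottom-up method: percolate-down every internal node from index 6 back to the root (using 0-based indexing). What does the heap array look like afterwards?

[13, 28, 20, 40, 32, 24, 48, 71, 79, 83, 77, 70, 62, 63]

sift down from index 6:
  63 vs only child 13 at index 13, swap → [62, 71, 48, 28, 77, 24, 13, 40, 79, 83, 32, 70, 20, 63]
sift down from index 5:
  24 vs smaller child 20 at index 12, swap → [62, 71, 48, 28, 77, 20, 13, 40, 79, 83, 32, 70, 24, 63]
sift down from index 4:
  77 vs smaller child 32 at index 10, swap → [62, 71, 48, 28, 32, 20, 13, 40, 79, 83, 77, 70, 24, 63]
sift down from index 3: already satisfies heap property
sift down from index 2:
  48 vs smaller child 13 at index 6, swap → [62, 71, 13, 28, 32, 20, 48, 40, 79, 83, 77, 70, 24, 63]
sift down from index 1:
  71 vs smaller child 28 at index 3, swap → [62, 28, 13, 71, 32, 20, 48, 40, 79, 83, 77, 70, 24, 63]
  71 vs smaller child 40 at index 7, swap → [62, 28, 13, 40, 32, 20, 48, 71, 79, 83, 77, 70, 24, 63]
sift down from index 0:
  62 vs smaller child 13 at index 2, swap → [13, 28, 62, 40, 32, 20, 48, 71, 79, 83, 77, 70, 24, 63]
  62 vs smaller child 20 at index 5, swap → [13, 28, 20, 40, 32, 62, 48, 71, 79, 83, 77, 70, 24, 63]
  62 vs smaller child 24 at index 12, swap → [13, 28, 20, 40, 32, 24, 48, 71, 79, 83, 77, 70, 62, 63]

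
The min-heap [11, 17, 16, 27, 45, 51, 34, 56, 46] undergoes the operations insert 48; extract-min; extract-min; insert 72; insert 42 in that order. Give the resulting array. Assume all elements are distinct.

[17, 27, 34, 46, 42, 51, 48, 56, 72, 45]

insert 48:
  append 48 at index 9 → [11, 17, 16, 27, 45, 51, 34, 56, 46, 48] (no swap needed)
extract-min → returns 11:
  remove root 11; move last element 48 to root → [48, 17, 16, 27, 45, 51, 34, 56, 46]
  48 vs smaller child 16 at index 2, swap → [16, 17, 48, 27, 45, 51, 34, 56, 46]
  48 vs smaller child 34 at index 6, swap → [16, 17, 34, 27, 45, 51, 48, 56, 46]
extract-min → returns 16:
  remove root 16; move last element 46 to root → [46, 17, 34, 27, 45, 51, 48, 56]
  46 vs smaller child 17 at index 1, swap → [17, 46, 34, 27, 45, 51, 48, 56]
  46 vs smaller child 27 at index 3, swap → [17, 27, 34, 46, 45, 51, 48, 56]
insert 72:
  append 72 at index 8 → [17, 27, 34, 46, 45, 51, 48, 56, 72] (no swap needed)
insert 42:
  append 42 at index 9 → [17, 27, 34, 46, 45, 51, 48, 56, 72, 42]
  42 < parent 45 at index 4, swap → [17, 27, 34, 46, 42, 51, 48, 56, 72, 45]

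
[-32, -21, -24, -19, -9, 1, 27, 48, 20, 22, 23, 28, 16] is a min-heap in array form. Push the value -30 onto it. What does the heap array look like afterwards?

[-32, -21, -30, -19, -9, 1, -24, 48, 20, 22, 23, 28, 16, 27]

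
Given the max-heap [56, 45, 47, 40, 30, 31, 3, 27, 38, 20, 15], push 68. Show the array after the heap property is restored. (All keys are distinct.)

append 68 at index 11 → [56, 45, 47, 40, 30, 31, 3, 27, 38, 20, 15, 68]
68 > parent 31 at index 5, swap → [56, 45, 47, 40, 30, 68, 3, 27, 38, 20, 15, 31]
68 > parent 47 at index 2, swap → [56, 45, 68, 40, 30, 47, 3, 27, 38, 20, 15, 31]
68 > parent 56 at index 0, swap → [68, 45, 56, 40, 30, 47, 3, 27, 38, 20, 15, 31]

[68, 45, 56, 40, 30, 47, 3, 27, 38, 20, 15, 31]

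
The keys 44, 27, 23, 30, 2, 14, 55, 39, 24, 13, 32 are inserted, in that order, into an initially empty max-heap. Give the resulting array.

[55, 39, 44, 30, 32, 14, 23, 27, 24, 2, 13]

Insert 44:
  append 44 at index 0 → [44] (no swap needed)
Insert 27:
  append 27 at index 1 → [44, 27] (no swap needed)
Insert 23:
  append 23 at index 2 → [44, 27, 23] (no swap needed)
Insert 30:
  append 30 at index 3 → [44, 27, 23, 30]
  30 > parent 27 at index 1, swap → [44, 30, 23, 27]
Insert 2:
  append 2 at index 4 → [44, 30, 23, 27, 2] (no swap needed)
Insert 14:
  append 14 at index 5 → [44, 30, 23, 27, 2, 14] (no swap needed)
Insert 55:
  append 55 at index 6 → [44, 30, 23, 27, 2, 14, 55]
  55 > parent 23 at index 2, swap → [44, 30, 55, 27, 2, 14, 23]
  55 > parent 44 at index 0, swap → [55, 30, 44, 27, 2, 14, 23]
Insert 39:
  append 39 at index 7 → [55, 30, 44, 27, 2, 14, 23, 39]
  39 > parent 27 at index 3, swap → [55, 30, 44, 39, 2, 14, 23, 27]
  39 > parent 30 at index 1, swap → [55, 39, 44, 30, 2, 14, 23, 27]
Insert 24:
  append 24 at index 8 → [55, 39, 44, 30, 2, 14, 23, 27, 24] (no swap needed)
Insert 13:
  append 13 at index 9 → [55, 39, 44, 30, 2, 14, 23, 27, 24, 13]
  13 > parent 2 at index 4, swap → [55, 39, 44, 30, 13, 14, 23, 27, 24, 2]
Insert 32:
  append 32 at index 10 → [55, 39, 44, 30, 13, 14, 23, 27, 24, 2, 32]
  32 > parent 13 at index 4, swap → [55, 39, 44, 30, 32, 14, 23, 27, 24, 2, 13]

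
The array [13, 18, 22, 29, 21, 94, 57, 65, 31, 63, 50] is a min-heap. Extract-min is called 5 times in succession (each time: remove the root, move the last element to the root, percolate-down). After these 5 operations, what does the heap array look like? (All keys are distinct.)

[31, 50, 57, 65, 63, 94]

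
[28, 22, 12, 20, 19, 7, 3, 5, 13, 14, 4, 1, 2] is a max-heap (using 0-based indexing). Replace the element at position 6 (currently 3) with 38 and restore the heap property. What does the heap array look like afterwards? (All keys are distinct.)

set index 6 from 3 to 38 → [28, 22, 12, 20, 19, 7, 38, 5, 13, 14, 4, 1, 2]
38 > parent 12 at index 2, swap → [28, 22, 38, 20, 19, 7, 12, 5, 13, 14, 4, 1, 2]
38 > parent 28 at index 0, swap → [38, 22, 28, 20, 19, 7, 12, 5, 13, 14, 4, 1, 2]

[38, 22, 28, 20, 19, 7, 12, 5, 13, 14, 4, 1, 2]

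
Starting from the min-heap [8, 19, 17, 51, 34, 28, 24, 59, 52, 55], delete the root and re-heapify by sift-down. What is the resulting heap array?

[17, 19, 24, 51, 34, 28, 55, 59, 52]

remove root 8; move last element 55 to root → [55, 19, 17, 51, 34, 28, 24, 59, 52]
55 vs smaller child 17 at index 2, swap → [17, 19, 55, 51, 34, 28, 24, 59, 52]
55 vs smaller child 24 at index 6, swap → [17, 19, 24, 51, 34, 28, 55, 59, 52]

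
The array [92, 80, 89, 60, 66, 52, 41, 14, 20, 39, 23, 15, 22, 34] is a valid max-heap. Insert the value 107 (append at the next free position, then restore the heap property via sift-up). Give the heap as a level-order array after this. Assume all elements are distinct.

[107, 80, 92, 60, 66, 52, 89, 14, 20, 39, 23, 15, 22, 34, 41]

append 107 at index 14 → [92, 80, 89, 60, 66, 52, 41, 14, 20, 39, 23, 15, 22, 34, 107]
107 > parent 41 at index 6, swap → [92, 80, 89, 60, 66, 52, 107, 14, 20, 39, 23, 15, 22, 34, 41]
107 > parent 89 at index 2, swap → [92, 80, 107, 60, 66, 52, 89, 14, 20, 39, 23, 15, 22, 34, 41]
107 > parent 92 at index 0, swap → [107, 80, 92, 60, 66, 52, 89, 14, 20, 39, 23, 15, 22, 34, 41]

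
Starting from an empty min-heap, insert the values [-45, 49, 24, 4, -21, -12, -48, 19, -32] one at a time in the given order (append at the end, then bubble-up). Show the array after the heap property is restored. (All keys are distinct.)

[-48, -32, -45, -21, 4, 24, -12, 49, 19]

Insert -45:
  append -45 at index 0 → [-45] (no swap needed)
Insert 49:
  append 49 at index 1 → [-45, 49] (no swap needed)
Insert 24:
  append 24 at index 2 → [-45, 49, 24] (no swap needed)
Insert 4:
  append 4 at index 3 → [-45, 49, 24, 4]
  4 < parent 49 at index 1, swap → [-45, 4, 24, 49]
Insert -21:
  append -21 at index 4 → [-45, 4, 24, 49, -21]
  -21 < parent 4 at index 1, swap → [-45, -21, 24, 49, 4]
Insert -12:
  append -12 at index 5 → [-45, -21, 24, 49, 4, -12]
  -12 < parent 24 at index 2, swap → [-45, -21, -12, 49, 4, 24]
Insert -48:
  append -48 at index 6 → [-45, -21, -12, 49, 4, 24, -48]
  -48 < parent -12 at index 2, swap → [-45, -21, -48, 49, 4, 24, -12]
  -48 < parent -45 at index 0, swap → [-48, -21, -45, 49, 4, 24, -12]
Insert 19:
  append 19 at index 7 → [-48, -21, -45, 49, 4, 24, -12, 19]
  19 < parent 49 at index 3, swap → [-48, -21, -45, 19, 4, 24, -12, 49]
Insert -32:
  append -32 at index 8 → [-48, -21, -45, 19, 4, 24, -12, 49, -32]
  -32 < parent 19 at index 3, swap → [-48, -21, -45, -32, 4, 24, -12, 49, 19]
  -32 < parent -21 at index 1, swap → [-48, -32, -45, -21, 4, 24, -12, 49, 19]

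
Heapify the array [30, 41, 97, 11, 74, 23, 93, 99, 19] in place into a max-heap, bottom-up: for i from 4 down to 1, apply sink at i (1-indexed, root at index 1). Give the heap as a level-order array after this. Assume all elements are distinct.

sift down from index 4:
  11 vs larger child 99 at index 8, swap → [30, 41, 97, 99, 74, 23, 93, 11, 19]
sift down from index 3: already satisfies heap property
sift down from index 2:
  41 vs larger child 99 at index 4, swap → [30, 99, 97, 41, 74, 23, 93, 11, 19]
sift down from index 1:
  30 vs larger child 99 at index 2, swap → [99, 30, 97, 41, 74, 23, 93, 11, 19]
  30 vs larger child 74 at index 5, swap → [99, 74, 97, 41, 30, 23, 93, 11, 19]

[99, 74, 97, 41, 30, 23, 93, 11, 19]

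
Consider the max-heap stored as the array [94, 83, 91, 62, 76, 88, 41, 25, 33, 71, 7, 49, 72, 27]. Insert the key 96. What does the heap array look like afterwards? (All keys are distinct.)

append 96 at index 14 → [94, 83, 91, 62, 76, 88, 41, 25, 33, 71, 7, 49, 72, 27, 96]
96 > parent 41 at index 6, swap → [94, 83, 91, 62, 76, 88, 96, 25, 33, 71, 7, 49, 72, 27, 41]
96 > parent 91 at index 2, swap → [94, 83, 96, 62, 76, 88, 91, 25, 33, 71, 7, 49, 72, 27, 41]
96 > parent 94 at index 0, swap → [96, 83, 94, 62, 76, 88, 91, 25, 33, 71, 7, 49, 72, 27, 41]

[96, 83, 94, 62, 76, 88, 91, 25, 33, 71, 7, 49, 72, 27, 41]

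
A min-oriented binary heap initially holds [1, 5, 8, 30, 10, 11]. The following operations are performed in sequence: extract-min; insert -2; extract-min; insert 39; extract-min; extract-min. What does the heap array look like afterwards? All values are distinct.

extract-min → returns 1:
  remove root 1; move last element 11 to root → [11, 5, 8, 30, 10]
  11 vs smaller child 5 at index 1, swap → [5, 11, 8, 30, 10]
  11 vs smaller child 10 at index 4, swap → [5, 10, 8, 30, 11]
insert -2:
  append -2 at index 5 → [5, 10, 8, 30, 11, -2]
  -2 < parent 8 at index 2, swap → [5, 10, -2, 30, 11, 8]
  -2 < parent 5 at index 0, swap → [-2, 10, 5, 30, 11, 8]
extract-min → returns -2:
  remove root -2; move last element 8 to root → [8, 10, 5, 30, 11]
  8 vs smaller child 5 at index 2, swap → [5, 10, 8, 30, 11]
insert 39:
  append 39 at index 5 → [5, 10, 8, 30, 11, 39] (no swap needed)
extract-min → returns 5:
  remove root 5; move last element 39 to root → [39, 10, 8, 30, 11]
  39 vs smaller child 8 at index 2, swap → [8, 10, 39, 30, 11]
extract-min → returns 8:
  remove root 8; move last element 11 to root → [11, 10, 39, 30]
  11 vs smaller child 10 at index 1, swap → [10, 11, 39, 30]

[10, 11, 39, 30]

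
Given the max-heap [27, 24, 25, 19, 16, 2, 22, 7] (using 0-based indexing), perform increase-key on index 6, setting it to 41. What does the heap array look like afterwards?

[41, 24, 27, 19, 16, 2, 25, 7]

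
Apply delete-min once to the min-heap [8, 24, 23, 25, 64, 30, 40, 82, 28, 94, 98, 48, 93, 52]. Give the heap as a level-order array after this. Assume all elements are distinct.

remove root 8; move last element 52 to root → [52, 24, 23, 25, 64, 30, 40, 82, 28, 94, 98, 48, 93]
52 vs smaller child 23 at index 2, swap → [23, 24, 52, 25, 64, 30, 40, 82, 28, 94, 98, 48, 93]
52 vs smaller child 30 at index 5, swap → [23, 24, 30, 25, 64, 52, 40, 82, 28, 94, 98, 48, 93]
52 vs smaller child 48 at index 11, swap → [23, 24, 30, 25, 64, 48, 40, 82, 28, 94, 98, 52, 93]

[23, 24, 30, 25, 64, 48, 40, 82, 28, 94, 98, 52, 93]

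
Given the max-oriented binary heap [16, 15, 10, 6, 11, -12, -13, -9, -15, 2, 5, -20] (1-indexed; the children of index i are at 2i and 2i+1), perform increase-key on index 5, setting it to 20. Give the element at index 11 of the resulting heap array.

5

set index 5 from 11 to 20 → [16, 15, 10, 6, 20, -12, -13, -9, -15, 2, 5, -20]
20 > parent 15 at index 2, swap → [16, 20, 10, 6, 15, -12, -13, -9, -15, 2, 5, -20]
20 > parent 16 at index 1, swap → [20, 16, 10, 6, 15, -12, -13, -9, -15, 2, 5, -20]
resulting array: [20, 16, 10, 6, 15, -12, -13, -9, -15, 2, 5, -20]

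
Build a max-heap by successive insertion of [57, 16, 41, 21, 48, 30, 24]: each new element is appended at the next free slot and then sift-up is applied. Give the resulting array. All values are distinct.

[57, 48, 41, 16, 21, 30, 24]

Insert 57:
  append 57 at index 0 → [57] (no swap needed)
Insert 16:
  append 16 at index 1 → [57, 16] (no swap needed)
Insert 41:
  append 41 at index 2 → [57, 16, 41] (no swap needed)
Insert 21:
  append 21 at index 3 → [57, 16, 41, 21]
  21 > parent 16 at index 1, swap → [57, 21, 41, 16]
Insert 48:
  append 48 at index 4 → [57, 21, 41, 16, 48]
  48 > parent 21 at index 1, swap → [57, 48, 41, 16, 21]
Insert 30:
  append 30 at index 5 → [57, 48, 41, 16, 21, 30] (no swap needed)
Insert 24:
  append 24 at index 6 → [57, 48, 41, 16, 21, 30, 24] (no swap needed)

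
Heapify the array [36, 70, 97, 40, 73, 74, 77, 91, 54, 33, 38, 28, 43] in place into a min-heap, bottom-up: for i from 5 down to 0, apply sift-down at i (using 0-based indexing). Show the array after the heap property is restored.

[28, 33, 36, 40, 38, 43, 77, 91, 54, 73, 70, 74, 97]

sift down from index 5:
  74 vs smaller child 28 at index 11, swap → [36, 70, 97, 40, 73, 28, 77, 91, 54, 33, 38, 74, 43]
sift down from index 4:
  73 vs smaller child 33 at index 9, swap → [36, 70, 97, 40, 33, 28, 77, 91, 54, 73, 38, 74, 43]
sift down from index 3: already satisfies heap property
sift down from index 2:
  97 vs smaller child 28 at index 5, swap → [36, 70, 28, 40, 33, 97, 77, 91, 54, 73, 38, 74, 43]
  97 vs smaller child 43 at index 12, swap → [36, 70, 28, 40, 33, 43, 77, 91, 54, 73, 38, 74, 97]
sift down from index 1:
  70 vs smaller child 33 at index 4, swap → [36, 33, 28, 40, 70, 43, 77, 91, 54, 73, 38, 74, 97]
  70 vs smaller child 38 at index 10, swap → [36, 33, 28, 40, 38, 43, 77, 91, 54, 73, 70, 74, 97]
sift down from index 0:
  36 vs smaller child 28 at index 2, swap → [28, 33, 36, 40, 38, 43, 77, 91, 54, 73, 70, 74, 97]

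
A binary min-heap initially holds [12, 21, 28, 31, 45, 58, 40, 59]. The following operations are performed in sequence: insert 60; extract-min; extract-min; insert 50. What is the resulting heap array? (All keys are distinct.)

insert 60:
  append 60 at index 8 → [12, 21, 28, 31, 45, 58, 40, 59, 60] (no swap needed)
extract-min → returns 12:
  remove root 12; move last element 60 to root → [60, 21, 28, 31, 45, 58, 40, 59]
  60 vs smaller child 21 at index 1, swap → [21, 60, 28, 31, 45, 58, 40, 59]
  60 vs smaller child 31 at index 3, swap → [21, 31, 28, 60, 45, 58, 40, 59]
  60 vs only child 59 at index 7, swap → [21, 31, 28, 59, 45, 58, 40, 60]
extract-min → returns 21:
  remove root 21; move last element 60 to root → [60, 31, 28, 59, 45, 58, 40]
  60 vs smaller child 28 at index 2, swap → [28, 31, 60, 59, 45, 58, 40]
  60 vs smaller child 40 at index 6, swap → [28, 31, 40, 59, 45, 58, 60]
insert 50:
  append 50 at index 7 → [28, 31, 40, 59, 45, 58, 60, 50]
  50 < parent 59 at index 3, swap → [28, 31, 40, 50, 45, 58, 60, 59]

[28, 31, 40, 50, 45, 58, 60, 59]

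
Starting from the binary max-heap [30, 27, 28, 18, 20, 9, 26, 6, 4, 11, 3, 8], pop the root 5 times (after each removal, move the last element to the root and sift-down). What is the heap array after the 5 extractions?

[18, 11, 9, 6, 4, 3, 8]

extract-max #1 returns 30:
  remove root 30; move last element 8 to root → [8, 27, 28, 18, 20, 9, 26, 6, 4, 11, 3]
  8 vs larger child 28 at index 2, swap → [28, 27, 8, 18, 20, 9, 26, 6, 4, 11, 3]
  8 vs larger child 26 at index 6, swap → [28, 27, 26, 18, 20, 9, 8, 6, 4, 11, 3]
extract-max #2 returns 28:
  remove root 28; move last element 3 to root → [3, 27, 26, 18, 20, 9, 8, 6, 4, 11]
  3 vs larger child 27 at index 1, swap → [27, 3, 26, 18, 20, 9, 8, 6, 4, 11]
  3 vs larger child 20 at index 4, swap → [27, 20, 26, 18, 3, 9, 8, 6, 4, 11]
  3 vs only child 11 at index 9, swap → [27, 20, 26, 18, 11, 9, 8, 6, 4, 3]
extract-max #3 returns 27:
  remove root 27; move last element 3 to root → [3, 20, 26, 18, 11, 9, 8, 6, 4]
  3 vs larger child 26 at index 2, swap → [26, 20, 3, 18, 11, 9, 8, 6, 4]
  3 vs larger child 9 at index 5, swap → [26, 20, 9, 18, 11, 3, 8, 6, 4]
extract-max #4 returns 26:
  remove root 26; move last element 4 to root → [4, 20, 9, 18, 11, 3, 8, 6]
  4 vs larger child 20 at index 1, swap → [20, 4, 9, 18, 11, 3, 8, 6]
  4 vs larger child 18 at index 3, swap → [20, 18, 9, 4, 11, 3, 8, 6]
  4 vs only child 6 at index 7, swap → [20, 18, 9, 6, 11, 3, 8, 4]
extract-max #5 returns 20:
  remove root 20; move last element 4 to root → [4, 18, 9, 6, 11, 3, 8]
  4 vs larger child 18 at index 1, swap → [18, 4, 9, 6, 11, 3, 8]
  4 vs larger child 11 at index 4, swap → [18, 11, 9, 6, 4, 3, 8]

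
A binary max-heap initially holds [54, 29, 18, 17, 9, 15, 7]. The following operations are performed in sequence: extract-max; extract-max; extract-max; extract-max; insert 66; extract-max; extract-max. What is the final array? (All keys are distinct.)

extract-max → returns 54:
  remove root 54; move last element 7 to root → [7, 29, 18, 17, 9, 15]
  7 vs larger child 29 at index 1, swap → [29, 7, 18, 17, 9, 15]
  7 vs larger child 17 at index 3, swap → [29, 17, 18, 7, 9, 15]
extract-max → returns 29:
  remove root 29; move last element 15 to root → [15, 17, 18, 7, 9]
  15 vs larger child 18 at index 2, swap → [18, 17, 15, 7, 9]
extract-max → returns 18:
  remove root 18; move last element 9 to root → [9, 17, 15, 7]
  9 vs larger child 17 at index 1, swap → [17, 9, 15, 7]
extract-max → returns 17:
  remove root 17; move last element 7 to root → [7, 9, 15]
  7 vs larger child 15 at index 2, swap → [15, 9, 7]
insert 66:
  append 66 at index 3 → [15, 9, 7, 66]
  66 > parent 9 at index 1, swap → [15, 66, 7, 9]
  66 > parent 15 at index 0, swap → [66, 15, 7, 9]
extract-max → returns 66:
  remove root 66; move last element 9 to root → [9, 15, 7]
  9 vs larger child 15 at index 1, swap → [15, 9, 7]
extract-max → returns 15:
  remove root 15; move last element 7 to root → [7, 9]
  7 vs only child 9 at index 1, swap → [9, 7]

[9, 7]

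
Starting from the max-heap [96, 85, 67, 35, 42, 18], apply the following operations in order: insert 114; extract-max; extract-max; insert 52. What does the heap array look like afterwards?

[85, 42, 67, 35, 18, 52]

insert 114:
  append 114 at index 6 → [96, 85, 67, 35, 42, 18, 114]
  114 > parent 67 at index 2, swap → [96, 85, 114, 35, 42, 18, 67]
  114 > parent 96 at index 0, swap → [114, 85, 96, 35, 42, 18, 67]
extract-max → returns 114:
  remove root 114; move last element 67 to root → [67, 85, 96, 35, 42, 18]
  67 vs larger child 96 at index 2, swap → [96, 85, 67, 35, 42, 18]
extract-max → returns 96:
  remove root 96; move last element 18 to root → [18, 85, 67, 35, 42]
  18 vs larger child 85 at index 1, swap → [85, 18, 67, 35, 42]
  18 vs larger child 42 at index 4, swap → [85, 42, 67, 35, 18]
insert 52:
  append 52 at index 5 → [85, 42, 67, 35, 18, 52] (no swap needed)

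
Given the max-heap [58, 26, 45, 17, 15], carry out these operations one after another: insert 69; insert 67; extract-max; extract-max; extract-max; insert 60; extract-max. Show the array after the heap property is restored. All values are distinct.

insert 69:
  append 69 at index 5 → [58, 26, 45, 17, 15, 69]
  69 > parent 45 at index 2, swap → [58, 26, 69, 17, 15, 45]
  69 > parent 58 at index 0, swap → [69, 26, 58, 17, 15, 45]
insert 67:
  append 67 at index 6 → [69, 26, 58, 17, 15, 45, 67]
  67 > parent 58 at index 2, swap → [69, 26, 67, 17, 15, 45, 58]
extract-max → returns 69:
  remove root 69; move last element 58 to root → [58, 26, 67, 17, 15, 45]
  58 vs larger child 67 at index 2, swap → [67, 26, 58, 17, 15, 45]
extract-max → returns 67:
  remove root 67; move last element 45 to root → [45, 26, 58, 17, 15]
  45 vs larger child 58 at index 2, swap → [58, 26, 45, 17, 15]
extract-max → returns 58:
  remove root 58; move last element 15 to root → [15, 26, 45, 17]
  15 vs larger child 45 at index 2, swap → [45, 26, 15, 17]
insert 60:
  append 60 at index 4 → [45, 26, 15, 17, 60]
  60 > parent 26 at index 1, swap → [45, 60, 15, 17, 26]
  60 > parent 45 at index 0, swap → [60, 45, 15, 17, 26]
extract-max → returns 60:
  remove root 60; move last element 26 to root → [26, 45, 15, 17]
  26 vs larger child 45 at index 1, swap → [45, 26, 15, 17]

[45, 26, 15, 17]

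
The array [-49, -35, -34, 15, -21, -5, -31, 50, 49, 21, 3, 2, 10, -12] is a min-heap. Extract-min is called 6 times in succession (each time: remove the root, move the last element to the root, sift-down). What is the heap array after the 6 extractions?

[-5, 3, 2, 15, 21, 49, 10, 50]

extract-min #1 returns -49:
  remove root -49; move last element -12 to root → [-12, -35, -34, 15, -21, -5, -31, 50, 49, 21, 3, 2, 10]
  -12 vs smaller child -35 at index 1, swap → [-35, -12, -34, 15, -21, -5, -31, 50, 49, 21, 3, 2, 10]
  -12 vs smaller child -21 at index 4, swap → [-35, -21, -34, 15, -12, -5, -31, 50, 49, 21, 3, 2, 10]
extract-min #2 returns -35:
  remove root -35; move last element 10 to root → [10, -21, -34, 15, -12, -5, -31, 50, 49, 21, 3, 2]
  10 vs smaller child -34 at index 2, swap → [-34, -21, 10, 15, -12, -5, -31, 50, 49, 21, 3, 2]
  10 vs smaller child -31 at index 6, swap → [-34, -21, -31, 15, -12, -5, 10, 50, 49, 21, 3, 2]
extract-min #3 returns -34:
  remove root -34; move last element 2 to root → [2, -21, -31, 15, -12, -5, 10, 50, 49, 21, 3]
  2 vs smaller child -31 at index 2, swap → [-31, -21, 2, 15, -12, -5, 10, 50, 49, 21, 3]
  2 vs smaller child -5 at index 5, swap → [-31, -21, -5, 15, -12, 2, 10, 50, 49, 21, 3]
extract-min #4 returns -31:
  remove root -31; move last element 3 to root → [3, -21, -5, 15, -12, 2, 10, 50, 49, 21]
  3 vs smaller child -21 at index 1, swap → [-21, 3, -5, 15, -12, 2, 10, 50, 49, 21]
  3 vs smaller child -12 at index 4, swap → [-21, -12, -5, 15, 3, 2, 10, 50, 49, 21]
extract-min #5 returns -21:
  remove root -21; move last element 21 to root → [21, -12, -5, 15, 3, 2, 10, 50, 49]
  21 vs smaller child -12 at index 1, swap → [-12, 21, -5, 15, 3, 2, 10, 50, 49]
  21 vs smaller child 3 at index 4, swap → [-12, 3, -5, 15, 21, 2, 10, 50, 49]
extract-min #6 returns -12:
  remove root -12; move last element 49 to root → [49, 3, -5, 15, 21, 2, 10, 50]
  49 vs smaller child -5 at index 2, swap → [-5, 3, 49, 15, 21, 2, 10, 50]
  49 vs smaller child 2 at index 5, swap → [-5, 3, 2, 15, 21, 49, 10, 50]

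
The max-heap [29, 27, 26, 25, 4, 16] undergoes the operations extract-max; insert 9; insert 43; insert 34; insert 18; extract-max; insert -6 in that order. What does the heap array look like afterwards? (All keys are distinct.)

extract-max → returns 29:
  remove root 29; move last element 16 to root → [16, 27, 26, 25, 4]
  16 vs larger child 27 at index 1, swap → [27, 16, 26, 25, 4]
  16 vs larger child 25 at index 3, swap → [27, 25, 26, 16, 4]
insert 9:
  append 9 at index 5 → [27, 25, 26, 16, 4, 9] (no swap needed)
insert 43:
  append 43 at index 6 → [27, 25, 26, 16, 4, 9, 43]
  43 > parent 26 at index 2, swap → [27, 25, 43, 16, 4, 9, 26]
  43 > parent 27 at index 0, swap → [43, 25, 27, 16, 4, 9, 26]
insert 34:
  append 34 at index 7 → [43, 25, 27, 16, 4, 9, 26, 34]
  34 > parent 16 at index 3, swap → [43, 25, 27, 34, 4, 9, 26, 16]
  34 > parent 25 at index 1, swap → [43, 34, 27, 25, 4, 9, 26, 16]
insert 18:
  append 18 at index 8 → [43, 34, 27, 25, 4, 9, 26, 16, 18] (no swap needed)
extract-max → returns 43:
  remove root 43; move last element 18 to root → [18, 34, 27, 25, 4, 9, 26, 16]
  18 vs larger child 34 at index 1, swap → [34, 18, 27, 25, 4, 9, 26, 16]
  18 vs larger child 25 at index 3, swap → [34, 25, 27, 18, 4, 9, 26, 16]
insert -6:
  append -6 at index 8 → [34, 25, 27, 18, 4, 9, 26, 16, -6] (no swap needed)

[34, 25, 27, 18, 4, 9, 26, 16, -6]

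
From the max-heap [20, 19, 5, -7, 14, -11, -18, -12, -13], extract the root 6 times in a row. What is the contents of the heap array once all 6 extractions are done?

[-12, -18, -13]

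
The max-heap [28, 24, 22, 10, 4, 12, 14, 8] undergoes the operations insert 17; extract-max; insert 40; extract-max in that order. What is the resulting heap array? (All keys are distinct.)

insert 17:
  append 17 at index 8 → [28, 24, 22, 10, 4, 12, 14, 8, 17]
  17 > parent 10 at index 3, swap → [28, 24, 22, 17, 4, 12, 14, 8, 10]
extract-max → returns 28:
  remove root 28; move last element 10 to root → [10, 24, 22, 17, 4, 12, 14, 8]
  10 vs larger child 24 at index 1, swap → [24, 10, 22, 17, 4, 12, 14, 8]
  10 vs larger child 17 at index 3, swap → [24, 17, 22, 10, 4, 12, 14, 8]
insert 40:
  append 40 at index 8 → [24, 17, 22, 10, 4, 12, 14, 8, 40]
  40 > parent 10 at index 3, swap → [24, 17, 22, 40, 4, 12, 14, 8, 10]
  40 > parent 17 at index 1, swap → [24, 40, 22, 17, 4, 12, 14, 8, 10]
  40 > parent 24 at index 0, swap → [40, 24, 22, 17, 4, 12, 14, 8, 10]
extract-max → returns 40:
  remove root 40; move last element 10 to root → [10, 24, 22, 17, 4, 12, 14, 8]
  10 vs larger child 24 at index 1, swap → [24, 10, 22, 17, 4, 12, 14, 8]
  10 vs larger child 17 at index 3, swap → [24, 17, 22, 10, 4, 12, 14, 8]

[24, 17, 22, 10, 4, 12, 14, 8]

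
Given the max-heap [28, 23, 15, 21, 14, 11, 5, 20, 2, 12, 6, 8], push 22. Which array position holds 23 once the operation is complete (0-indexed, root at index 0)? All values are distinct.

append 22 at index 12 → [28, 23, 15, 21, 14, 11, 5, 20, 2, 12, 6, 8, 22]
22 > parent 11 at index 5, swap → [28, 23, 15, 21, 14, 22, 5, 20, 2, 12, 6, 8, 11]
22 > parent 15 at index 2, swap → [28, 23, 22, 21, 14, 15, 5, 20, 2, 12, 6, 8, 11]
resulting array: [28, 23, 22, 21, 14, 15, 5, 20, 2, 12, 6, 8, 11]

1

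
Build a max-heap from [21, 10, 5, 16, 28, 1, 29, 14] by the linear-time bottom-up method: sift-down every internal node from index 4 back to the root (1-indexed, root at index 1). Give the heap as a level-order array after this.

[29, 28, 21, 16, 10, 1, 5, 14]

sift down from index 4: already satisfies heap property
sift down from index 3:
  5 vs larger child 29 at index 7, swap → [21, 10, 29, 16, 28, 1, 5, 14]
sift down from index 2:
  10 vs larger child 28 at index 5, swap → [21, 28, 29, 16, 10, 1, 5, 14]
sift down from index 1:
  21 vs larger child 29 at index 3, swap → [29, 28, 21, 16, 10, 1, 5, 14]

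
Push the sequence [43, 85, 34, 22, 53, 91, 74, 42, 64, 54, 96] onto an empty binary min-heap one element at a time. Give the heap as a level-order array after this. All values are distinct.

[22, 34, 43, 42, 53, 91, 74, 85, 64, 54, 96]

Insert 43:
  append 43 at index 0 → [43] (no swap needed)
Insert 85:
  append 85 at index 1 → [43, 85] (no swap needed)
Insert 34:
  append 34 at index 2 → [43, 85, 34]
  34 < parent 43 at index 0, swap → [34, 85, 43]
Insert 22:
  append 22 at index 3 → [34, 85, 43, 22]
  22 < parent 85 at index 1, swap → [34, 22, 43, 85]
  22 < parent 34 at index 0, swap → [22, 34, 43, 85]
Insert 53:
  append 53 at index 4 → [22, 34, 43, 85, 53] (no swap needed)
Insert 91:
  append 91 at index 5 → [22, 34, 43, 85, 53, 91] (no swap needed)
Insert 74:
  append 74 at index 6 → [22, 34, 43, 85, 53, 91, 74] (no swap needed)
Insert 42:
  append 42 at index 7 → [22, 34, 43, 85, 53, 91, 74, 42]
  42 < parent 85 at index 3, swap → [22, 34, 43, 42, 53, 91, 74, 85]
Insert 64:
  append 64 at index 8 → [22, 34, 43, 42, 53, 91, 74, 85, 64] (no swap needed)
Insert 54:
  append 54 at index 9 → [22, 34, 43, 42, 53, 91, 74, 85, 64, 54] (no swap needed)
Insert 96:
  append 96 at index 10 → [22, 34, 43, 42, 53, 91, 74, 85, 64, 54, 96] (no swap needed)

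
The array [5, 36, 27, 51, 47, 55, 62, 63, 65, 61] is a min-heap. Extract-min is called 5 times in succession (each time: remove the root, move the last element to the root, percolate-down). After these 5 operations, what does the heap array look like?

extract-min #1 returns 5:
  remove root 5; move last element 61 to root → [61, 36, 27, 51, 47, 55, 62, 63, 65]
  61 vs smaller child 27 at index 2, swap → [27, 36, 61, 51, 47, 55, 62, 63, 65]
  61 vs smaller child 55 at index 5, swap → [27, 36, 55, 51, 47, 61, 62, 63, 65]
extract-min #2 returns 27:
  remove root 27; move last element 65 to root → [65, 36, 55, 51, 47, 61, 62, 63]
  65 vs smaller child 36 at index 1, swap → [36, 65, 55, 51, 47, 61, 62, 63]
  65 vs smaller child 47 at index 4, swap → [36, 47, 55, 51, 65, 61, 62, 63]
extract-min #3 returns 36:
  remove root 36; move last element 63 to root → [63, 47, 55, 51, 65, 61, 62]
  63 vs smaller child 47 at index 1, swap → [47, 63, 55, 51, 65, 61, 62]
  63 vs smaller child 51 at index 3, swap → [47, 51, 55, 63, 65, 61, 62]
extract-min #4 returns 47:
  remove root 47; move last element 62 to root → [62, 51, 55, 63, 65, 61]
  62 vs smaller child 51 at index 1, swap → [51, 62, 55, 63, 65, 61]
extract-min #5 returns 51:
  remove root 51; move last element 61 to root → [61, 62, 55, 63, 65]
  61 vs smaller child 55 at index 2, swap → [55, 62, 61, 63, 65]

[55, 62, 61, 63, 65]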